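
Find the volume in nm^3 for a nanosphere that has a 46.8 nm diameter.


Radius r = 46.8/2 = 23.4 nm
Volume V = (4/3) * pi * r^3
V = (4/3) * pi * (23.4)^3
V = 53670.57 nm^3

53670.57


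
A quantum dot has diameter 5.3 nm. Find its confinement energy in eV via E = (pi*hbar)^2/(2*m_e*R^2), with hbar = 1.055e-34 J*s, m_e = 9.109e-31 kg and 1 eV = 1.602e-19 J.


Radius R = 5.3/2 = 2.65 nm = 2.65e-09 m
E = (pi * 1.055e-34)^2 / (2 * 9.109e-31 * (2.65e-09)^2)
E(J) = 8.58642e-21
E = E(J) / 1.602e-19 = 0.0536 eV

0.0536


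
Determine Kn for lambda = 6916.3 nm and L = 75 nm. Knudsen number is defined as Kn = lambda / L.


Knudsen number Kn = lambda / L
Kn = 6916.3 / 75
Kn = 92.2173

92.2173


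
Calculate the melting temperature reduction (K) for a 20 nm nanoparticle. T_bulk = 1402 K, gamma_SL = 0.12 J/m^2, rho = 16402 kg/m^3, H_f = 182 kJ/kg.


Radius R = 20/2 = 10 nm = 1e-08 m
Convert H_f = 182 kJ/kg = 182000 J/kg
dT = 2 * gamma_SL * T_bulk / (rho * H_f * R)
dT = 2 * 0.12 * 1402 / (16402 * 182000 * 1e-08)
dT = 11.3 K

11.3


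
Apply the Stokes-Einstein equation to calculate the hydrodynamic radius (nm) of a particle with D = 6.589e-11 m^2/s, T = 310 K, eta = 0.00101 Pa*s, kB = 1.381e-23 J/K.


Stokes-Einstein: R = kB*T / (6*pi*eta*D)
R = 1.381e-23 * 310 / (6 * pi * 0.00101 * 6.589e-11)
R = 3.41282e-09 m = 3.41 nm

3.41


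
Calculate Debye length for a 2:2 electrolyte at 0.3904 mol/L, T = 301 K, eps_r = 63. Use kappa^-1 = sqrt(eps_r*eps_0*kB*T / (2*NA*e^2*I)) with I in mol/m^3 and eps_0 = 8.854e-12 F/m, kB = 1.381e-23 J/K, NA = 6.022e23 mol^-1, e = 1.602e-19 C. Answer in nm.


Ionic strength I = 0.3904 * 2^2 * 1000 = 1561.6 mol/m^3
kappa^-1 = sqrt(63 * 8.854e-12 * 1.381e-23 * 301 / (2 * 6.022e23 * (1.602e-19)^2 * 1561.6))
kappa^-1 = 0.219 nm

0.219


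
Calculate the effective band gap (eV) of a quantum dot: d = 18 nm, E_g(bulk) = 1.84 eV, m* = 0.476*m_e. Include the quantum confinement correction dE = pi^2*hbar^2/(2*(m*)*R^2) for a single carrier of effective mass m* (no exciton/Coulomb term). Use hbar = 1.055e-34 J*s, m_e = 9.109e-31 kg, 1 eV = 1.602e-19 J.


Radius R = 18/2 nm = 9e-09 m
Confinement energy dE = pi^2 * hbar^2 / (2 * m_eff * m_e * R^2)
dE = pi^2 * (1.055e-34)^2 / (2 * 0.476 * 9.109e-31 * (9e-09)^2) J, divided by 1.602e-19 J/eV
dE = 0.0098 eV
Total band gap = E_g(bulk) + dE = 1.84 + 0.0098 = 1.8498 eV

1.8498


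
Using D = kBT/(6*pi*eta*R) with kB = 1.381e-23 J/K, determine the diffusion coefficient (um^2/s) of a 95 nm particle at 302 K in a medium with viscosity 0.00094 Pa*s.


Radius R = 95/2 = 47.5 nm = 4.75e-08 m
D = kB*T / (6*pi*eta*R)
D = 1.381e-23 * 302 / (6 * pi * 0.00094 * 4.75e-08)
D = 4.95539e-12 m^2/s = 4.955 um^2/s

4.955


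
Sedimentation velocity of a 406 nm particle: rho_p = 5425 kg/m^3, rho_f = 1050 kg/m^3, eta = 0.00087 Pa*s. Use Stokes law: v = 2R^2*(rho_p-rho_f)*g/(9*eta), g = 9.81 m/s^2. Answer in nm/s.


Radius R = 406/2 nm = 2.03e-07 m
Density difference = 5425 - 1050 = 4375 kg/m^3
v = 2 * R^2 * (rho_p - rho_f) * g / (9 * eta)
v = 2 * (2.03e-07)^2 * 4375 * 9.81 / (9 * 0.00087)
v = 4.5176e-07 m/s = 451.7596 nm/s

451.7596


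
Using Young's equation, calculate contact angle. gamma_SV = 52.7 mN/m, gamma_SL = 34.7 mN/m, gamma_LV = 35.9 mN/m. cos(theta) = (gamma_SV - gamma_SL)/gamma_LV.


cos(theta) = (gamma_SV - gamma_SL) / gamma_LV
cos(theta) = (52.7 - 34.7) / 35.9
cos(theta) = 0.501393
theta = arccos(0.501393) = 59.91 degrees

59.91


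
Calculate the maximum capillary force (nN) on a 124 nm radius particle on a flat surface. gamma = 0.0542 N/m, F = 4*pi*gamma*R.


Convert radius: R = 124 nm = 1.24e-07 m
F = 4 * pi * gamma * R
F = 4 * pi * 0.0542 * 1.24e-07
F = 8.44561e-08 N = 84.4561 nN

84.4561


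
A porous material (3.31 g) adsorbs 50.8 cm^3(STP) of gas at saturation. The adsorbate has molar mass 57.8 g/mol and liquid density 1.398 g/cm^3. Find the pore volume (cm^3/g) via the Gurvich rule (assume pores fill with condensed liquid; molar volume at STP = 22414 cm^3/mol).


Moles adsorbed n = V_ads / 22414 = 50.8 / 22414 = 2.266441e-03 mol
Liquid volume V_liq = n * M / rho_liq = 2.266441e-03 * 57.8 / 1.398 = 0.09371 cm^3
Specific pore volume V_pore = V_liq / m_sample = 0.09371 / 3.31
V_pore = 0.0283 cm^3/g

0.0283


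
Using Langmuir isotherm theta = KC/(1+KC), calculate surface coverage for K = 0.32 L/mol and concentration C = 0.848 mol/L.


Langmuir isotherm: theta = K*C / (1 + K*C)
K*C = 0.32 * 0.848 = 0.27136
theta = 0.27136 / (1 + 0.27136) = 0.27136 / 1.27136
theta = 0.2134

0.2134


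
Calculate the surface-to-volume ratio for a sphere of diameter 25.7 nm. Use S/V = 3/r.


Radius r = 25.7/2 = 12.85 nm
S/V = 3 / r = 3 / 12.85
S/V = 0.2335 nm^-1

0.2335


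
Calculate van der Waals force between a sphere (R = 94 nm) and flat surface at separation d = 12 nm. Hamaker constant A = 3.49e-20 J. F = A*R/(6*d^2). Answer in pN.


Convert to SI: R = 94 nm = 9.4e-08 m, d = 12 nm = 1.2e-08 m
F = A * R / (6 * d^2)
F = 3.49e-20 * 9.4e-08 / (6 * (1.2e-08)^2)
F = 3.79699e-12 N = 3.797 pN

3.797


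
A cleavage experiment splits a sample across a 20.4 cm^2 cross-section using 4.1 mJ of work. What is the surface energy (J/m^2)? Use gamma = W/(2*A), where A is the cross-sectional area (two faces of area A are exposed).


Convert: A = 20.4 cm^2 = 0.00204 m^2, W = 4.1 mJ = 0.0041 J
Cleaving exposes two faces of area A, so total new surface = 2*A and gamma = W / (2*A)
gamma = 0.0041 / (2 * 0.00204)
gamma = 1.005 J/m^2

1.005


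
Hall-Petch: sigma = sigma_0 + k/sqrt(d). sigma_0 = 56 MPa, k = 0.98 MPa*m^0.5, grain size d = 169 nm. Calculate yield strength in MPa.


d = 169 nm = 1.69e-07 m
sqrt(d) = 0.0004110961
Hall-Petch contribution = k / sqrt(d) = 0.98 / 0.0004110961 = 2383.9 MPa
sigma = sigma_0 + k/sqrt(d) = 56 + 2383.9 = 2439.9 MPa

2439.9


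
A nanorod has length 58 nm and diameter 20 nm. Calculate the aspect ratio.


Aspect ratio AR = length / diameter
AR = 58 / 20
AR = 2.9

2.9


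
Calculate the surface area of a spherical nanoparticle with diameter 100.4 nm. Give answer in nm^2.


Radius r = 100.4/2 = 50.2 nm
Surface area SA = 4 * pi * r^2
SA = 4 * pi * (50.2)^2
SA = 31667.76 nm^2

31667.76


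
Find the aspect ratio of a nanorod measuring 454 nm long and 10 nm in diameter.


Aspect ratio AR = length / diameter
AR = 454 / 10
AR = 45.4

45.4


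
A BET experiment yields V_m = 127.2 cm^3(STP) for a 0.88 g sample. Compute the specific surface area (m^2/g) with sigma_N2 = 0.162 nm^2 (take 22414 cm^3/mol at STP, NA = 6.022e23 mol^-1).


Number of moles in monolayer = V_m / 22414 = 127.2 / 22414 = 0.00567502
Number of molecules = moles * NA = 0.00567502 * 6.022e23
SA = molecules * sigma / mass
SA = (127.2 / 22414) * 6.022e23 * 0.162e-18 / 0.88
SA = 629.1 m^2/g

629.1


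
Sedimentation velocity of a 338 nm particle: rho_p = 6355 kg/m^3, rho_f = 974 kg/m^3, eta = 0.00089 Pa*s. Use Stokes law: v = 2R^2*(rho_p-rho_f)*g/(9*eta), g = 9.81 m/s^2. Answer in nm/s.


Radius R = 338/2 nm = 1.69e-07 m
Density difference = 6355 - 974 = 5381 kg/m^3
v = 2 * R^2 * (rho_p - rho_f) * g / (9 * eta)
v = 2 * (1.69e-07)^2 * 5381 * 9.81 / (9 * 0.00089)
v = 3.76446e-07 m/s = 376.4462 nm/s

376.4462


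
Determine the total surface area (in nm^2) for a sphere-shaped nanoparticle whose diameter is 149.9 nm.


Radius r = 149.9/2 = 74.95 nm
Surface area SA = 4 * pi * r^2
SA = 4 * pi * (74.95)^2
SA = 70591.62 nm^2

70591.62


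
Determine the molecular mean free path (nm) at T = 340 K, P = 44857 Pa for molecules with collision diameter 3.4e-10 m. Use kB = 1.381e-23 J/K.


Mean free path: lambda = kB*T / (sqrt(2) * pi * d^2 * P)
lambda = 1.381e-23 * 340 / (sqrt(2) * pi * (3.4e-10)^2 * 44857)
lambda = 2.03807e-07 m
lambda = 203.81 nm

203.81


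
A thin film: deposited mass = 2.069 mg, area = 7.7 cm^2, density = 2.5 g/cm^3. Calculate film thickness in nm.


Convert: m = 2.069 mg = 2.0690e-06 kg, A = 7.7 cm^2 = 7.7000e-04 m^2, rho = 2.5 g/cm^3 = 2500 kg/m^3
t = m / (A * rho)
t = 2.0690e-06 / (7.7000e-04 * 2500)
t = 1.0748e-06 m = 1074.8 nm

1074.8


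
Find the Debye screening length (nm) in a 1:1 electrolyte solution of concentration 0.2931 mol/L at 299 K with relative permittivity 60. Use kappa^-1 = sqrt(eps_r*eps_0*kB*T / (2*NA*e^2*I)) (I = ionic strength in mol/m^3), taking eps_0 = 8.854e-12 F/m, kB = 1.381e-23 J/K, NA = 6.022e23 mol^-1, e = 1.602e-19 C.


Ionic strength I = 0.2931 * 1^2 * 1000 = 293.1 mol/m^3
kappa^-1 = sqrt(60 * 8.854e-12 * 1.381e-23 * 299 / (2 * 6.022e23 * (1.602e-19)^2 * 293.1))
kappa^-1 = 0.492 nm

0.492


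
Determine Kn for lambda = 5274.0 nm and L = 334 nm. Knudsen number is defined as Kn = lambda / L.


Knudsen number Kn = lambda / L
Kn = 5274.0 / 334
Kn = 15.7904

15.7904


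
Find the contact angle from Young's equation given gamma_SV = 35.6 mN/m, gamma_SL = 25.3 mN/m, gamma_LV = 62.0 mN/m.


cos(theta) = (gamma_SV - gamma_SL) / gamma_LV
cos(theta) = (35.6 - 25.3) / 62.0
cos(theta) = 0.166129
theta = arccos(0.166129) = 80.44 degrees

80.44


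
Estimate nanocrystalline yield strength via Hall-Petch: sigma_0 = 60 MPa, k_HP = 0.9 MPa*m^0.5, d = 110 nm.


d = 110 nm = 1.1e-07 m
sqrt(d) = 0.0003316625
Hall-Petch contribution = k / sqrt(d) = 0.9 / 0.0003316625 = 2713.6 MPa
sigma = sigma_0 + k/sqrt(d) = 60 + 2713.6 = 2773.6 MPa

2773.6


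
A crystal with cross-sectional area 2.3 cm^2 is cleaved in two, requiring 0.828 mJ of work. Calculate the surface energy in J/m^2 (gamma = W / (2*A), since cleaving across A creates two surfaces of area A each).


Convert: A = 2.3 cm^2 = 0.00023 m^2, W = 0.828 mJ = 0.000828 J
Cleaving exposes two faces of area A, so total new surface = 2*A and gamma = W / (2*A)
gamma = 0.000828 / (2 * 0.00023)
gamma = 1.8 J/m^2

1.8


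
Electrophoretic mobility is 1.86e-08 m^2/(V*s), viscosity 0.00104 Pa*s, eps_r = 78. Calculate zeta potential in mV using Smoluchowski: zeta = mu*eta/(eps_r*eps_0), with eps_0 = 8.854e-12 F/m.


Smoluchowski equation: zeta = mu * eta / (eps_r * eps_0)
zeta = 1.86e-08 * 0.00104 / (78 * 8.854e-12)
zeta = 0.02801 V = 28.01 mV

28.01


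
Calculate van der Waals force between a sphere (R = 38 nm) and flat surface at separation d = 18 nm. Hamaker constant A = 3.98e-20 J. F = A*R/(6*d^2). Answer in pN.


Convert to SI: R = 38 nm = 3.8e-08 m, d = 18 nm = 1.8e-08 m
F = A * R / (6 * d^2)
F = 3.98e-20 * 3.8e-08 / (6 * (1.8e-08)^2)
F = 7.77984e-13 N = 0.778 pN

0.778


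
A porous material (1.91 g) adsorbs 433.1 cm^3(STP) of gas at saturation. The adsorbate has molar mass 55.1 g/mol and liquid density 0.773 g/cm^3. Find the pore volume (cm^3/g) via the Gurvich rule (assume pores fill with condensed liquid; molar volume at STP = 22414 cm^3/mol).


Moles adsorbed n = V_ads / 22414 = 433.1 / 22414 = 1.932274e-02 mol
Liquid volume V_liq = n * M / rho_liq = 1.932274e-02 * 55.1 / 0.773 = 1.37734 cm^3
Specific pore volume V_pore = V_liq / m_sample = 1.37734 / 1.91
V_pore = 0.7211 cm^3/g

0.7211


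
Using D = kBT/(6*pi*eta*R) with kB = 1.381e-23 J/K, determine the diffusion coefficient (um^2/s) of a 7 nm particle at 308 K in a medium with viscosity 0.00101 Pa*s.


Radius R = 7/2 = 3.5 nm = 3.5e-09 m
D = kB*T / (6*pi*eta*R)
D = 1.381e-23 * 308 / (6 * pi * 0.00101 * 3.5e-09)
D = 6.38343e-11 m^2/s = 63.834 um^2/s

63.834


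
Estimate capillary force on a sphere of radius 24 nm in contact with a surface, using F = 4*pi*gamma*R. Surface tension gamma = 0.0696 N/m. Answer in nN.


Convert radius: R = 24 nm = 2.4e-08 m
F = 4 * pi * gamma * R
F = 4 * pi * 0.0696 * 2.4e-08
F = 2.09909e-08 N = 20.9909 nN

20.9909


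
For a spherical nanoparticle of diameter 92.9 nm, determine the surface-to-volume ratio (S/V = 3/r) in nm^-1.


Radius r = 92.9/2 = 46.45 nm
S/V = 3 / r = 3 / 46.45
S/V = 0.0646 nm^-1

0.0646


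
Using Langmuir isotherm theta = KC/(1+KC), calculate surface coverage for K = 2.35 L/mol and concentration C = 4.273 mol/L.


Langmuir isotherm: theta = K*C / (1 + K*C)
K*C = 2.35 * 4.273 = 10.04155
theta = 10.04155 / (1 + 10.04155) = 10.04155 / 11.04155
theta = 0.9094

0.9094


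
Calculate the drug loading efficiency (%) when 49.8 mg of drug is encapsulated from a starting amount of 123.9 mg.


Drug loading efficiency = (drug loaded / drug initial) * 100
DLE = 49.8 / 123.9 * 100
DLE = 0.4019 * 100
DLE = 40.19%

40.19


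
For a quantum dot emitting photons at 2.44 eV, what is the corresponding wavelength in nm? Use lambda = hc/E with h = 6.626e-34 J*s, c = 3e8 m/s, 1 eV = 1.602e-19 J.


Convert energy: E = 2.44 eV = 2.44 * 1.602e-19 = 3.90888e-19 J
lambda = h*c / E = 6.626e-34 * 3e8 / 3.90888e-19
lambda = 5.08534e-07 m = 508.5 nm

508.5


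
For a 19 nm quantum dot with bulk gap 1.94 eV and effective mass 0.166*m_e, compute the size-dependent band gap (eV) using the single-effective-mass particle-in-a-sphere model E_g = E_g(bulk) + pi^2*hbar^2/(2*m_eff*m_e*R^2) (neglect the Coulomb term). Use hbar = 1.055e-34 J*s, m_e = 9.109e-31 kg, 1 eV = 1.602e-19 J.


Radius R = 19/2 nm = 9.5e-09 m
Confinement energy dE = pi^2 * hbar^2 / (2 * m_eff * m_e * R^2)
dE = pi^2 * (1.055e-34)^2 / (2 * 0.166 * 9.109e-31 * (9.5e-09)^2) J, divided by 1.602e-19 J/eV
dE = 0.0251 eV
Total band gap = E_g(bulk) + dE = 1.94 + 0.0251 = 1.9651 eV

1.9651


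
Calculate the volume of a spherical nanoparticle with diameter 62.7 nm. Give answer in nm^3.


Radius r = 62.7/2 = 31.35 nm
Volume V = (4/3) * pi * r^3
V = (4/3) * pi * (31.35)^3
V = 129062.85 nm^3

129062.85


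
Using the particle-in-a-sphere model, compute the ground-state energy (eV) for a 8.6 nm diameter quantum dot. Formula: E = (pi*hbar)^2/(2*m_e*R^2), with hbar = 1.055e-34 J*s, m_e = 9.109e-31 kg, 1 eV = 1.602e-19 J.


Radius R = 8.6/2 = 4.3 nm = 4.3e-09 m
E = (pi * 1.055e-34)^2 / (2 * 9.109e-31 * (4.3e-09)^2)
E(J) = 3.26112e-21
E = E(J) / 1.602e-19 = 0.0204 eV

0.0204


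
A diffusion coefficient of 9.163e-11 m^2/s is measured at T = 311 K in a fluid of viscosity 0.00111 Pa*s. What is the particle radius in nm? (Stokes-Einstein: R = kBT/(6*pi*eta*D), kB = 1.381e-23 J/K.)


Stokes-Einstein: R = kB*T / (6*pi*eta*D)
R = 1.381e-23 * 311 / (6 * pi * 0.00111 * 9.163e-11)
R = 2.24023e-09 m = 2.24 nm

2.24


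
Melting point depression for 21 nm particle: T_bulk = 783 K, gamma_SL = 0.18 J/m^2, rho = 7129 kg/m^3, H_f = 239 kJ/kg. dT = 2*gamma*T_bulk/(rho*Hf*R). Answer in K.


Radius R = 21/2 = 10.5 nm = 1.05e-08 m
Convert H_f = 239 kJ/kg = 239000 J/kg
dT = 2 * gamma_SL * T_bulk / (rho * H_f * R)
dT = 2 * 0.18 * 783 / (7129 * 239000 * 1.05e-08)
dT = 15.8 K

15.8


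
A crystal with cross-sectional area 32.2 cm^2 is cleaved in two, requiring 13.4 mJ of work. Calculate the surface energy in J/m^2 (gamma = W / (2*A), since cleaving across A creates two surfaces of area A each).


Convert: A = 32.2 cm^2 = 0.00322 m^2, W = 13.4 mJ = 0.0134 J
Cleaving exposes two faces of area A, so total new surface = 2*A and gamma = W / (2*A)
gamma = 0.0134 / (2 * 0.00322)
gamma = 2.081 J/m^2

2.081


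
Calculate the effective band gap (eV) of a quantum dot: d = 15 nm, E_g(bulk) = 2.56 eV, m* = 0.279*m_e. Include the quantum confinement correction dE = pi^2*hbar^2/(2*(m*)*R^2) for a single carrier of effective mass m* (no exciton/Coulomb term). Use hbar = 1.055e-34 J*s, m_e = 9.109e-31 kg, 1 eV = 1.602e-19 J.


Radius R = 15/2 nm = 7.5e-09 m
Confinement energy dE = pi^2 * hbar^2 / (2 * m_eff * m_e * R^2)
dE = pi^2 * (1.055e-34)^2 / (2 * 0.279 * 9.109e-31 * (7.5e-09)^2) J, divided by 1.602e-19 J/eV
dE = 0.024 eV
Total band gap = E_g(bulk) + dE = 2.56 + 0.024 = 2.584 eV

2.584


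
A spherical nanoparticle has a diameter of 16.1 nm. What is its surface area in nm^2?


Radius r = 16.1/2 = 8.05 nm
Surface area SA = 4 * pi * r^2
SA = 4 * pi * (8.05)^2
SA = 814.33 nm^2

814.33


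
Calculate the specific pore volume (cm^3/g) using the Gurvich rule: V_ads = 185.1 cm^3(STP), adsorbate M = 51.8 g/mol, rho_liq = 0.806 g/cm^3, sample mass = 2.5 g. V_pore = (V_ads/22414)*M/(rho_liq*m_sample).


Moles adsorbed n = V_ads / 22414 = 185.1 / 22414 = 8.258231e-03 mol
Liquid volume V_liq = n * M / rho_liq = 8.258231e-03 * 51.8 / 0.806 = 0.53074 cm^3
Specific pore volume V_pore = V_liq / m_sample = 0.53074 / 2.5
V_pore = 0.2123 cm^3/g

0.2123


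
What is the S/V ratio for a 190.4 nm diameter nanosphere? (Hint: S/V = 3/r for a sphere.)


Radius r = 190.4/2 = 95.2 nm
S/V = 3 / r = 3 / 95.2
S/V = 0.0315 nm^-1

0.0315


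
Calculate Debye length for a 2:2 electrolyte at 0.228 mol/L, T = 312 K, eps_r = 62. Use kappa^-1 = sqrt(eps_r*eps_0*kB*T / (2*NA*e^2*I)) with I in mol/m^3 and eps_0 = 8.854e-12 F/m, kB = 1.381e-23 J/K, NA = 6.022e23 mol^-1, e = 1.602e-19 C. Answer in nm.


Ionic strength I = 0.228 * 2^2 * 1000 = 912 mol/m^3
kappa^-1 = sqrt(62 * 8.854e-12 * 1.381e-23 * 312 / (2 * 6.022e23 * (1.602e-19)^2 * 912))
kappa^-1 = 0.29 nm

0.29


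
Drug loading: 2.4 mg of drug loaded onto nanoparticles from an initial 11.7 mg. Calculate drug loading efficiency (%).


Drug loading efficiency = (drug loaded / drug initial) * 100
DLE = 2.4 / 11.7 * 100
DLE = 0.2051 * 100
DLE = 20.51%

20.51


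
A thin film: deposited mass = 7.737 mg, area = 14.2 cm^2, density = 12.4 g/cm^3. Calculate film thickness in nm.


Convert: m = 7.737 mg = 7.7370e-06 kg, A = 14.2 cm^2 = 1.4200e-03 m^2, rho = 12.4 g/cm^3 = 12400 kg/m^3
t = m / (A * rho)
t = 7.7370e-06 / (1.4200e-03 * 12400)
t = 4.3940e-07 m = 439.4 nm

439.4


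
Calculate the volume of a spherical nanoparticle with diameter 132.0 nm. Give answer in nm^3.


Radius r = 132.0/2 = 66 nm
Volume V = (4/3) * pi * r^3
V = (4/3) * pi * (66)^3
V = 1204260.43 nm^3

1204260.43


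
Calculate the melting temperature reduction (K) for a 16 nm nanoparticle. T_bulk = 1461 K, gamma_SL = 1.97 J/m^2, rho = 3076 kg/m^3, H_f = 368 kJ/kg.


Radius R = 16/2 = 8 nm = 8e-09 m
Convert H_f = 368 kJ/kg = 368000 J/kg
dT = 2 * gamma_SL * T_bulk / (rho * H_f * R)
dT = 2 * 1.97 * 1461 / (3076 * 368000 * 8e-09)
dT = 635.7 K

635.7


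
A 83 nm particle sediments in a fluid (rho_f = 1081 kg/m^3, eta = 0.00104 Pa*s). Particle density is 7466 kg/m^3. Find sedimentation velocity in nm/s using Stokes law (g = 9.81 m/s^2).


Radius R = 83/2 nm = 4.15e-08 m
Density difference = 7466 - 1081 = 6385 kg/m^3
v = 2 * R^2 * (rho_p - rho_f) * g / (9 * eta)
v = 2 * (4.15e-08)^2 * 6385 * 9.81 / (9 * 0.00104)
v = 2.30505e-08 m/s = 23.0505 nm/s

23.0505


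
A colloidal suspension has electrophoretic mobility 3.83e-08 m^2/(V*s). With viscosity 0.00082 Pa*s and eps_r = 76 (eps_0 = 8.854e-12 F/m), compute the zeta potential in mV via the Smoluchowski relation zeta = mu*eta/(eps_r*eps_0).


Smoluchowski equation: zeta = mu * eta / (eps_r * eps_0)
zeta = 3.83e-08 * 0.00082 / (76 * 8.854e-12)
zeta = 0.046672 V = 46.67 mV

46.67


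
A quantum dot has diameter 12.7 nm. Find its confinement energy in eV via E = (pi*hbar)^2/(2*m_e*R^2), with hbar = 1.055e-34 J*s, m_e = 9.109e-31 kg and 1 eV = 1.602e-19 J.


Radius R = 12.7/2 = 6.35 nm = 6.35e-09 m
E = (pi * 1.055e-34)^2 / (2 * 9.109e-31 * (6.35e-09)^2)
E(J) = 1.4954e-21
E = E(J) / 1.602e-19 = 0.0093 eV

0.0093


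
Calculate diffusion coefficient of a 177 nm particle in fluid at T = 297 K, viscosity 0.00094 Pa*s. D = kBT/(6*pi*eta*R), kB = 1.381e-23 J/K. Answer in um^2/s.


Radius R = 177/2 = 88.5 nm = 8.85e-08 m
D = kB*T / (6*pi*eta*R)
D = 1.381e-23 * 297 / (6 * pi * 0.00094 * 8.85e-08)
D = 2.61564e-12 m^2/s = 2.616 um^2/s

2.616


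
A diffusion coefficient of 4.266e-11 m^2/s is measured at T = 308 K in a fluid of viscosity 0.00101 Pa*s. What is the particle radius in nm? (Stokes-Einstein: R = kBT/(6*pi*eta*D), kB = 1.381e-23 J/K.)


Stokes-Einstein: R = kB*T / (6*pi*eta*D)
R = 1.381e-23 * 308 / (6 * pi * 0.00101 * 4.266e-11)
R = 5.23722e-09 m = 5.24 nm

5.24


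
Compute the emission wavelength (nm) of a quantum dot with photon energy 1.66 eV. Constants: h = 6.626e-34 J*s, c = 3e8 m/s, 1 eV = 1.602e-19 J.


Convert energy: E = 1.66 eV = 1.66 * 1.602e-19 = 2.65932e-19 J
lambda = h*c / E = 6.626e-34 * 3e8 / 2.65932e-19
lambda = 7.47484e-07 m = 747.5 nm

747.5


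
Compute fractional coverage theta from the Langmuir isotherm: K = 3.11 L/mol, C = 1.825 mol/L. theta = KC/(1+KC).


Langmuir isotherm: theta = K*C / (1 + K*C)
K*C = 3.11 * 1.825 = 5.67575
theta = 5.67575 / (1 + 5.67575) = 5.67575 / 6.67575
theta = 0.8502

0.8502


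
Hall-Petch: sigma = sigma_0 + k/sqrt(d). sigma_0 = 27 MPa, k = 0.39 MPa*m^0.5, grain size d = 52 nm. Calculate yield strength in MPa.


d = 52 nm = 5.2e-08 m
sqrt(d) = 0.0002280351
Hall-Petch contribution = k / sqrt(d) = 0.39 / 0.0002280351 = 1710.3 MPa
sigma = sigma_0 + k/sqrt(d) = 27 + 1710.3 = 1737.3 MPa

1737.3


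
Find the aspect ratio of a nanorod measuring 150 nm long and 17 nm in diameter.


Aspect ratio AR = length / diameter
AR = 150 / 17
AR = 8.82

8.82


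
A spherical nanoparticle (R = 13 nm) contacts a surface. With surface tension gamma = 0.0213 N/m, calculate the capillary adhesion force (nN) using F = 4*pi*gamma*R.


Convert radius: R = 13 nm = 1.3e-08 m
F = 4 * pi * gamma * R
F = 4 * pi * 0.0213 * 1.3e-08
F = 3.47963e-09 N = 3.4796 nN

3.4796


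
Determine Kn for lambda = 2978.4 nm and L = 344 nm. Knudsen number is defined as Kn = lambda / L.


Knudsen number Kn = lambda / L
Kn = 2978.4 / 344
Kn = 8.6581

8.6581


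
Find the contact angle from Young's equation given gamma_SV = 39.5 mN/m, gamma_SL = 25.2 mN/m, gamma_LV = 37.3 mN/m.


cos(theta) = (gamma_SV - gamma_SL) / gamma_LV
cos(theta) = (39.5 - 25.2) / 37.3
cos(theta) = 0.383378
theta = arccos(0.383378) = 67.46 degrees

67.46


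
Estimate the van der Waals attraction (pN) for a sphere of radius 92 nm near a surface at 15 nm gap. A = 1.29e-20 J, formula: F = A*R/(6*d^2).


Convert to SI: R = 92 nm = 9.2e-08 m, d = 15 nm = 1.5e-08 m
F = A * R / (6 * d^2)
F = 1.29e-20 * 9.2e-08 / (6 * (1.5e-08)^2)
F = 8.79111e-13 N = 0.879 pN

0.879


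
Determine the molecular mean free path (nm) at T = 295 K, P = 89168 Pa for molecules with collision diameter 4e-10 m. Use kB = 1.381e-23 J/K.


Mean free path: lambda = kB*T / (sqrt(2) * pi * d^2 * P)
lambda = 1.381e-23 * 295 / (sqrt(2) * pi * (4e-10)^2 * 89168)
lambda = 6.4272e-08 m
lambda = 64.27 nm

64.27


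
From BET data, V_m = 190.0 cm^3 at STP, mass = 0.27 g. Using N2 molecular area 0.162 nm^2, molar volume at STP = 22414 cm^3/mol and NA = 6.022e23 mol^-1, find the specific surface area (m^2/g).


Number of moles in monolayer = V_m / 22414 = 190.0 / 22414 = 0.00847684
Number of molecules = moles * NA = 0.00847684 * 6.022e23
SA = molecules * sigma / mass
SA = (190.0 / 22414) * 6.022e23 * 0.162e-18 / 0.27
SA = 3062.9 m^2/g

3062.9


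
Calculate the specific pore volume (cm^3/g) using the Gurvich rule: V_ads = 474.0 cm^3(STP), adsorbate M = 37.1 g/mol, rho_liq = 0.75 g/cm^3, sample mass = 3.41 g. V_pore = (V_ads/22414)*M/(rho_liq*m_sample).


Moles adsorbed n = V_ads / 22414 = 474.0 / 22414 = 2.114750e-02 mol
Liquid volume V_liq = n * M / rho_liq = 2.114750e-02 * 37.1 / 0.75 = 1.04610 cm^3
Specific pore volume V_pore = V_liq / m_sample = 1.04610 / 3.41
V_pore = 0.3068 cm^3/g

0.3068


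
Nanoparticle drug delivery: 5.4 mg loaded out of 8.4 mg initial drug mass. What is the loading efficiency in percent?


Drug loading efficiency = (drug loaded / drug initial) * 100
DLE = 5.4 / 8.4 * 100
DLE = 0.6429 * 100
DLE = 64.29%

64.29


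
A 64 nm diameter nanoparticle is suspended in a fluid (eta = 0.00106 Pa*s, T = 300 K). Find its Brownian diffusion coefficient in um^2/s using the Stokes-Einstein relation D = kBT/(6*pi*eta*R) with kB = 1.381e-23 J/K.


Radius R = 64/2 = 32 nm = 3.2e-08 m
D = kB*T / (6*pi*eta*R)
D = 1.381e-23 * 300 / (6 * pi * 0.00106 * 3.2e-08)
D = 6.47975e-12 m^2/s = 6.48 um^2/s

6.48


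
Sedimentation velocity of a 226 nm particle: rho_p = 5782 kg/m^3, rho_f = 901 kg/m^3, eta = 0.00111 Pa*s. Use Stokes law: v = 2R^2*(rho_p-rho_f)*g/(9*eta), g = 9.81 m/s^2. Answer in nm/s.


Radius R = 226/2 nm = 1.13e-07 m
Density difference = 5782 - 901 = 4881 kg/m^3
v = 2 * R^2 * (rho_p - rho_f) * g / (9 * eta)
v = 2 * (1.13e-07)^2 * 4881 * 9.81 / (9 * 0.00111)
v = 1.22405e-07 m/s = 122.405 nm/s

122.405


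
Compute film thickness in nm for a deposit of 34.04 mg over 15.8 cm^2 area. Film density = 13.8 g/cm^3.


Convert: m = 34.04 mg = 3.4040e-05 kg, A = 15.8 cm^2 = 1.5800e-03 m^2, rho = 13.8 g/cm^3 = 13800 kg/m^3
t = m / (A * rho)
t = 3.4040e-05 / (1.5800e-03 * 13800)
t = 1.5612e-06 m = 1561.2 nm

1561.2


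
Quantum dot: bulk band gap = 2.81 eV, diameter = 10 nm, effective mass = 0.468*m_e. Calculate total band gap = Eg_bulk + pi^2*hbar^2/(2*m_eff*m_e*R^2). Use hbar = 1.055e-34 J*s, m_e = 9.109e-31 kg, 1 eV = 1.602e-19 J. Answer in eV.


Radius R = 10/2 nm = 5e-09 m
Confinement energy dE = pi^2 * hbar^2 / (2 * m_eff * m_e * R^2)
dE = pi^2 * (1.055e-34)^2 / (2 * 0.468 * 9.109e-31 * (5e-09)^2) J, divided by 1.602e-19 J/eV
dE = 0.0322 eV
Total band gap = E_g(bulk) + dE = 2.81 + 0.0322 = 2.8422 eV

2.8422


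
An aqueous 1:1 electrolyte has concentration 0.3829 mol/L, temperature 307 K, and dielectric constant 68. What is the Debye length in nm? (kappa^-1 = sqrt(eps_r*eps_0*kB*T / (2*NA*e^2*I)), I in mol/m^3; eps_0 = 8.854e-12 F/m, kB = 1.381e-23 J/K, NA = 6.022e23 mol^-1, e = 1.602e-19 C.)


Ionic strength I = 0.3829 * 1^2 * 1000 = 382.9 mol/m^3
kappa^-1 = sqrt(68 * 8.854e-12 * 1.381e-23 * 307 / (2 * 6.022e23 * (1.602e-19)^2 * 382.9))
kappa^-1 = 0.464 nm

0.464


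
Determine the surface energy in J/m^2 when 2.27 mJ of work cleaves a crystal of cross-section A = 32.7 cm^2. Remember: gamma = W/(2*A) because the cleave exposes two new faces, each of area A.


Convert: A = 32.7 cm^2 = 0.00327 m^2, W = 2.27 mJ = 0.00227 J
Cleaving exposes two faces of area A, so total new surface = 2*A and gamma = W / (2*A)
gamma = 0.00227 / (2 * 0.00327)
gamma = 0.347 J/m^2

0.347


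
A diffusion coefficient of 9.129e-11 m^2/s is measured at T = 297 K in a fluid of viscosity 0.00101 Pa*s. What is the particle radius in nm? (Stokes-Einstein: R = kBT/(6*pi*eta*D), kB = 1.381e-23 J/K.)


Stokes-Einstein: R = kB*T / (6*pi*eta*D)
R = 1.381e-23 * 297 / (6 * pi * 0.00101 * 9.129e-11)
R = 2.35996e-09 m = 2.36 nm

2.36


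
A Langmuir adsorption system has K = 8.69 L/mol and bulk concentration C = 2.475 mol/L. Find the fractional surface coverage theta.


Langmuir isotherm: theta = K*C / (1 + K*C)
K*C = 8.69 * 2.475 = 21.50775
theta = 21.50775 / (1 + 21.50775) = 21.50775 / 22.50775
theta = 0.9556

0.9556


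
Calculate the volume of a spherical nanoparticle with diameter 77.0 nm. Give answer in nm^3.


Radius r = 77.0/2 = 38.5 nm
Volume V = (4/3) * pi * r^3
V = (4/3) * pi * (38.5)^3
V = 239040.12 nm^3

239040.12


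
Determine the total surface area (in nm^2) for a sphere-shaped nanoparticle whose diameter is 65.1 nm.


Radius r = 65.1/2 = 32.55 nm
Surface area SA = 4 * pi * r^2
SA = 4 * pi * (32.55)^2
SA = 13314.1 nm^2

13314.1


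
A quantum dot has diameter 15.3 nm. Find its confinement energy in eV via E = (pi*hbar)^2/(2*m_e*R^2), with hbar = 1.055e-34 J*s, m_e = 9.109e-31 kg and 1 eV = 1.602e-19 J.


Radius R = 15.3/2 = 7.65 nm = 7.65e-09 m
E = (pi * 1.055e-34)^2 / (2 * 9.109e-31 * (7.65e-09)^2)
E(J) = 1.03034e-21
E = E(J) / 1.602e-19 = 0.0064 eV

0.0064


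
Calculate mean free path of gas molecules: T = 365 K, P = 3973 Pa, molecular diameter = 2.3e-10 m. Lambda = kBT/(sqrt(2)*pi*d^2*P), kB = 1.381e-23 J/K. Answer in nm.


Mean free path: lambda = kB*T / (sqrt(2) * pi * d^2 * P)
lambda = 1.381e-23 * 365 / (sqrt(2) * pi * (2.3e-10)^2 * 3973)
lambda = 5.39818e-06 m
lambda = 5398.18 nm

5398.18


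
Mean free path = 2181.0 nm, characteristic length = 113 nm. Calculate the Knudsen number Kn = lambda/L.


Knudsen number Kn = lambda / L
Kn = 2181.0 / 113
Kn = 19.3009

19.3009


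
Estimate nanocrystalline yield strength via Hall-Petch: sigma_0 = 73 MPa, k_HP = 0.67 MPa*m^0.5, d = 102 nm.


d = 102 nm = 1.02e-07 m
sqrt(d) = 0.0003193744
Hall-Petch contribution = k / sqrt(d) = 0.67 / 0.0003193744 = 2097.9 MPa
sigma = sigma_0 + k/sqrt(d) = 73 + 2097.9 = 2170.9 MPa

2170.9


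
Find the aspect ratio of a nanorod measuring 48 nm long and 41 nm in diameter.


Aspect ratio AR = length / diameter
AR = 48 / 41
AR = 1.17

1.17


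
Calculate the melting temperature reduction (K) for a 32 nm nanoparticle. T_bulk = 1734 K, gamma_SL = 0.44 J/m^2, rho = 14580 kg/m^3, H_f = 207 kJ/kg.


Radius R = 32/2 = 16 nm = 1.6e-08 m
Convert H_f = 207 kJ/kg = 207000 J/kg
dT = 2 * gamma_SL * T_bulk / (rho * H_f * R)
dT = 2 * 0.44 * 1734 / (14580 * 207000 * 1.6e-08)
dT = 31.6 K

31.6


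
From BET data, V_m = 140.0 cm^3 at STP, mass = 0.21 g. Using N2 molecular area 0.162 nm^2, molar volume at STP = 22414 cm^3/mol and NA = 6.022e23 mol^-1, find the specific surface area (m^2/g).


Number of moles in monolayer = V_m / 22414 = 140.0 / 22414 = 0.0062461
Number of molecules = moles * NA = 0.0062461 * 6.022e23
SA = molecules * sigma / mass
SA = (140.0 / 22414) * 6.022e23 * 0.162e-18 / 0.21
SA = 2901.7 m^2/g

2901.7


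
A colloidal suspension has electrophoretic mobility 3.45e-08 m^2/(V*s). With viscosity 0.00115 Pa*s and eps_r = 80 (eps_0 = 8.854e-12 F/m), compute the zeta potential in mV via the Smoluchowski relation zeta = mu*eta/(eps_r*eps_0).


Smoluchowski equation: zeta = mu * eta / (eps_r * eps_0)
zeta = 3.45e-08 * 0.00115 / (80 * 8.854e-12)
zeta = 0.056013 V = 56.01 mV

56.01


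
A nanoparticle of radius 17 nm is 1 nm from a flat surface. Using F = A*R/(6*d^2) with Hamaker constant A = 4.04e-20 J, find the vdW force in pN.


Convert to SI: R = 17 nm = 1.7e-08 m, d = 1 nm = 1e-09 m
F = A * R / (6 * d^2)
F = 4.04e-20 * 1.7e-08 / (6 * (1e-09)^2)
F = 1.14467e-10 N = 114.467 pN

114.467


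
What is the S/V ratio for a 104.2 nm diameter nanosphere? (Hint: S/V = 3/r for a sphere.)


Radius r = 104.2/2 = 52.1 nm
S/V = 3 / r = 3 / 52.1
S/V = 0.0576 nm^-1

0.0576


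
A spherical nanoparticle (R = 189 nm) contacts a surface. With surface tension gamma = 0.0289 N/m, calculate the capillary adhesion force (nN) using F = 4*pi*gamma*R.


Convert radius: R = 189 nm = 1.89e-07 m
F = 4 * pi * gamma * R
F = 4 * pi * 0.0289 * 1.89e-07
F = 6.86388e-08 N = 68.6388 nN

68.6388


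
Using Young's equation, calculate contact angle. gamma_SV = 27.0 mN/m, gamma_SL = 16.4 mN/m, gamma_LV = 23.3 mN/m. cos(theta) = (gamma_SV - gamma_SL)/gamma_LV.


cos(theta) = (gamma_SV - gamma_SL) / gamma_LV
cos(theta) = (27.0 - 16.4) / 23.3
cos(theta) = 0.454936
theta = arccos(0.454936) = 62.94 degrees

62.94


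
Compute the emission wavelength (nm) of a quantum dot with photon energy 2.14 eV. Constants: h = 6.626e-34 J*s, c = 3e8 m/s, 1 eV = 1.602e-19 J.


Convert energy: E = 2.14 eV = 2.14 * 1.602e-19 = 3.42828e-19 J
lambda = h*c / E = 6.626e-34 * 3e8 / 3.42828e-19
lambda = 5.79824e-07 m = 579.8 nm

579.8


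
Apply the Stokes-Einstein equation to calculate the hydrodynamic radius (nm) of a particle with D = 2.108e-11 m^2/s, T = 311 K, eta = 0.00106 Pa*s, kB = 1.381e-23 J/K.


Stokes-Einstein: R = kB*T / (6*pi*eta*D)
R = 1.381e-23 * 311 / (6 * pi * 0.00106 * 2.108e-11)
R = 1.01971e-08 m = 10.2 nm

10.2


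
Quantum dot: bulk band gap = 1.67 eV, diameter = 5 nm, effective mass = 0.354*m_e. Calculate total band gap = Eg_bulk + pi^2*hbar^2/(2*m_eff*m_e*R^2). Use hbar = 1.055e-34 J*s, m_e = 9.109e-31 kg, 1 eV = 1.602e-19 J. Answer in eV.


Radius R = 5/2 nm = 2.5e-09 m
Confinement energy dE = pi^2 * hbar^2 / (2 * m_eff * m_e * R^2)
dE = pi^2 * (1.055e-34)^2 / (2 * 0.354 * 9.109e-31 * (2.5e-09)^2) J, divided by 1.602e-19 J/eV
dE = 0.1701 eV
Total band gap = E_g(bulk) + dE = 1.67 + 0.1701 = 1.8401 eV

1.8401


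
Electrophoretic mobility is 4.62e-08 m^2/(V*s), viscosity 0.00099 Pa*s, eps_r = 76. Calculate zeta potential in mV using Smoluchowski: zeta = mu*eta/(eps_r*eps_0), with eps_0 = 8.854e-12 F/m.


Smoluchowski equation: zeta = mu * eta / (eps_r * eps_0)
zeta = 4.62e-08 * 0.00099 / (76 * 8.854e-12)
zeta = 0.067971 V = 67.97 mV

67.97


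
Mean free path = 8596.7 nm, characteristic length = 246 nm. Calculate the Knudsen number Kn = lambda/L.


Knudsen number Kn = lambda / L
Kn = 8596.7 / 246
Kn = 34.9459

34.9459


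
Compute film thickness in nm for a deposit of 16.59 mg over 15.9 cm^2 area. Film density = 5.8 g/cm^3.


Convert: m = 16.59 mg = 1.6590e-05 kg, A = 15.9 cm^2 = 1.5900e-03 m^2, rho = 5.8 g/cm^3 = 5800 kg/m^3
t = m / (A * rho)
t = 1.6590e-05 / (1.5900e-03 * 5800)
t = 1.7990e-06 m = 1799.0 nm

1799.0


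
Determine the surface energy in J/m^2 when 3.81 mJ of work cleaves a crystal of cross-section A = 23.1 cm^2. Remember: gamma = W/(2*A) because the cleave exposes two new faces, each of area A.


Convert: A = 23.1 cm^2 = 0.00231 m^2, W = 3.81 mJ = 0.00381 J
Cleaving exposes two faces of area A, so total new surface = 2*A and gamma = W / (2*A)
gamma = 0.00381 / (2 * 0.00231)
gamma = 0.825 J/m^2

0.825


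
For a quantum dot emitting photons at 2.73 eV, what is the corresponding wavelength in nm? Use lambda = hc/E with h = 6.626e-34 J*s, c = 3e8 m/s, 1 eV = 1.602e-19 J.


Convert energy: E = 2.73 eV = 2.73 * 1.602e-19 = 4.37346e-19 J
lambda = h*c / E = 6.626e-34 * 3e8 / 4.37346e-19
lambda = 4.54514e-07 m = 454.5 nm

454.5


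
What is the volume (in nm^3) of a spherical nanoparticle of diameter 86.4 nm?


Radius r = 86.4/2 = 43.2 nm
Volume V = (4/3) * pi * r^3
V = (4/3) * pi * (43.2)^3
V = 337706.83 nm^3

337706.83


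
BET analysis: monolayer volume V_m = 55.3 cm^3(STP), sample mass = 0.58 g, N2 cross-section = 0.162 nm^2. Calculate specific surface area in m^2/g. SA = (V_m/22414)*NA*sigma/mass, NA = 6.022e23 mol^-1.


Number of moles in monolayer = V_m / 22414 = 55.3 / 22414 = 0.00246721
Number of molecules = moles * NA = 0.00246721 * 6.022e23
SA = molecules * sigma / mass
SA = (55.3 / 22414) * 6.022e23 * 0.162e-18 / 0.58
SA = 415.0 m^2/g

415.0


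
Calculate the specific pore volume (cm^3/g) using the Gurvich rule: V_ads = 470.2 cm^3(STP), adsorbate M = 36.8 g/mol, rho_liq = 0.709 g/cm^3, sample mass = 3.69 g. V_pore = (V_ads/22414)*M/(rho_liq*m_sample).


Moles adsorbed n = V_ads / 22414 = 470.2 / 22414 = 2.097796e-02 mol
Liquid volume V_liq = n * M / rho_liq = 2.097796e-02 * 36.8 / 0.709 = 1.08884 cm^3
Specific pore volume V_pore = V_liq / m_sample = 1.08884 / 3.69
V_pore = 0.2951 cm^3/g

0.2951


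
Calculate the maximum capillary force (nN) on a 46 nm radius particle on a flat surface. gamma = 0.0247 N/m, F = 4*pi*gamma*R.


Convert radius: R = 46 nm = 4.6e-08 m
F = 4 * pi * gamma * R
F = 4 * pi * 0.0247 * 4.6e-08
F = 1.42779e-08 N = 14.2779 nN

14.2779


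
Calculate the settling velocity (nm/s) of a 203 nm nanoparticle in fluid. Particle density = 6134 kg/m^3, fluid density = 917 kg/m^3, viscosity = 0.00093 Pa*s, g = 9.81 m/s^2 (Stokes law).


Radius R = 203/2 nm = 1.015e-07 m
Density difference = 6134 - 917 = 5217 kg/m^3
v = 2 * R^2 * (rho_p - rho_f) * g / (9 * eta)
v = 2 * (1.015e-07)^2 * 5217 * 9.81 / (9 * 0.00093)
v = 1.25987e-07 m/s = 125.9872 nm/s

125.9872


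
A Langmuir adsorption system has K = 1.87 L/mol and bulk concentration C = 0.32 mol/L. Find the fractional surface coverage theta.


Langmuir isotherm: theta = K*C / (1 + K*C)
K*C = 1.87 * 0.32 = 0.5984
theta = 0.5984 / (1 + 0.5984) = 0.5984 / 1.5984
theta = 0.3744

0.3744


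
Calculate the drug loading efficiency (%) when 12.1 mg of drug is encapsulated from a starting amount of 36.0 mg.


Drug loading efficiency = (drug loaded / drug initial) * 100
DLE = 12.1 / 36.0 * 100
DLE = 0.3361 * 100
DLE = 33.61%

33.61


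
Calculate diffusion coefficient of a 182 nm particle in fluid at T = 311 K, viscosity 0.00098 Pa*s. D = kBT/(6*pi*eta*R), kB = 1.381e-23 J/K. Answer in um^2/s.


Radius R = 182/2 = 91 nm = 9.1e-08 m
D = kB*T / (6*pi*eta*R)
D = 1.381e-23 * 311 / (6 * pi * 0.00098 * 9.1e-08)
D = 2.55497e-12 m^2/s = 2.555 um^2/s

2.555


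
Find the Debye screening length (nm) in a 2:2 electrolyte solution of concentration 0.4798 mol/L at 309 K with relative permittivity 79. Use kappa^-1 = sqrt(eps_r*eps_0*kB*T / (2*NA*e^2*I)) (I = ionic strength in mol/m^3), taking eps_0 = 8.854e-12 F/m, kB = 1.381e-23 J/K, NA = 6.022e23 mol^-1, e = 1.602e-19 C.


Ionic strength I = 0.4798 * 2^2 * 1000 = 1919.2 mol/m^3
kappa^-1 = sqrt(79 * 8.854e-12 * 1.381e-23 * 309 / (2 * 6.022e23 * (1.602e-19)^2 * 1919.2))
kappa^-1 = 0.224 nm

0.224


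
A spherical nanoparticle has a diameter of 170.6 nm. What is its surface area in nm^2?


Radius r = 170.6/2 = 85.3 nm
Surface area SA = 4 * pi * r^2
SA = 4 * pi * (85.3)^2
SA = 91434.04 nm^2

91434.04


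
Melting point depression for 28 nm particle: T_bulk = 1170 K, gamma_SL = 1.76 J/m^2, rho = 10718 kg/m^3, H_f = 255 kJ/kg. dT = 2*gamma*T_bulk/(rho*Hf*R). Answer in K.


Radius R = 28/2 = 14 nm = 1.4e-08 m
Convert H_f = 255 kJ/kg = 255000 J/kg
dT = 2 * gamma_SL * T_bulk / (rho * H_f * R)
dT = 2 * 1.76 * 1170 / (10718 * 255000 * 1.4e-08)
dT = 107.6 K

107.6


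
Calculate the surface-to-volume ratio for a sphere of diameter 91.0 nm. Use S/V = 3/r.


Radius r = 91.0/2 = 45.5 nm
S/V = 3 / r = 3 / 45.5
S/V = 0.0659 nm^-1

0.0659


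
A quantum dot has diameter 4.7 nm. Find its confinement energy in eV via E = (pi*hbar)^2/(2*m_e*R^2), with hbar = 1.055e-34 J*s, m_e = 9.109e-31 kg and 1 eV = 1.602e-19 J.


Radius R = 4.7/2 = 2.35 nm = 2.35e-09 m
E = (pi * 1.055e-34)^2 / (2 * 9.109e-31 * (2.35e-09)^2)
E(J) = 1.09186e-20
E = E(J) / 1.602e-19 = 0.0682 eV

0.0682


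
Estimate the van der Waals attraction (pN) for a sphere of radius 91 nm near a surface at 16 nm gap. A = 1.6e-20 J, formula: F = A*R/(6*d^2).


Convert to SI: R = 91 nm = 9.1e-08 m, d = 16 nm = 1.6e-08 m
F = A * R / (6 * d^2)
F = 1.6e-20 * 9.1e-08 / (6 * (1.6e-08)^2)
F = 9.47917e-13 N = 0.948 pN

0.948


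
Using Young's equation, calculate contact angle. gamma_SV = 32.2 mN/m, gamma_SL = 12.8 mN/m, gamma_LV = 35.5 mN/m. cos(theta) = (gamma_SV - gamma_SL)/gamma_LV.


cos(theta) = (gamma_SV - gamma_SL) / gamma_LV
cos(theta) = (32.2 - 12.8) / 35.5
cos(theta) = 0.546479
theta = arccos(0.546479) = 56.87 degrees

56.87


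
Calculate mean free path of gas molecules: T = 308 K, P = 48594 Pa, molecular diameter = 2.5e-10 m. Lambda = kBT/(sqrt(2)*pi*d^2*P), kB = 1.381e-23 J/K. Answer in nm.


Mean free path: lambda = kB*T / (sqrt(2) * pi * d^2 * P)
lambda = 1.381e-23 * 308 / (sqrt(2) * pi * (2.5e-10)^2 * 48594)
lambda = 3.15222e-07 m
lambda = 315.22 nm

315.22


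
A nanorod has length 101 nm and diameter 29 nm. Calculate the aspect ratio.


Aspect ratio AR = length / diameter
AR = 101 / 29
AR = 3.48

3.48


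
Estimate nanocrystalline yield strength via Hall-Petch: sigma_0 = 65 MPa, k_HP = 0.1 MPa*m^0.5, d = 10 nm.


d = 10 nm = 1e-08 m
sqrt(d) = 0.0001
Hall-Petch contribution = k / sqrt(d) = 0.1 / 0.0001 = 1000.0 MPa
sigma = sigma_0 + k/sqrt(d) = 65 + 1000.0 = 1065.0 MPa

1065.0


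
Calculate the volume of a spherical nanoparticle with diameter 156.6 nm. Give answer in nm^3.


Radius r = 156.6/2 = 78.3 nm
Volume V = (4/3) * pi * r^3
V = (4/3) * pi * (78.3)^3
V = 2010823.24 nm^3

2010823.24


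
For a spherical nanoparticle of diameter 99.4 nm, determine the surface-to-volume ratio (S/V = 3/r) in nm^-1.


Radius r = 99.4/2 = 49.7 nm
S/V = 3 / r = 3 / 49.7
S/V = 0.0604 nm^-1

0.0604


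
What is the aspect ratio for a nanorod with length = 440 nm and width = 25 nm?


Aspect ratio AR = length / diameter
AR = 440 / 25
AR = 17.6

17.6


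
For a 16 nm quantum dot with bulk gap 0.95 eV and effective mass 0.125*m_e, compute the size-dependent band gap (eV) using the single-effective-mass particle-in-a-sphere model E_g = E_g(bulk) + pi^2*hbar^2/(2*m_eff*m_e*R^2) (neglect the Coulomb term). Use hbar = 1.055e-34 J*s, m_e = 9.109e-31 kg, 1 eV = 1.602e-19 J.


Radius R = 16/2 nm = 8e-09 m
Confinement energy dE = pi^2 * hbar^2 / (2 * m_eff * m_e * R^2)
dE = pi^2 * (1.055e-34)^2 / (2 * 0.125 * 9.109e-31 * (8e-09)^2) J, divided by 1.602e-19 J/eV
dE = 0.047 eV
Total band gap = E_g(bulk) + dE = 0.95 + 0.047 = 0.997 eV

0.997
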